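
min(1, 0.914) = 0.914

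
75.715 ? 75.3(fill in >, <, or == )>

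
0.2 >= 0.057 True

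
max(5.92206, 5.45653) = 5.92206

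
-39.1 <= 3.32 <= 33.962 True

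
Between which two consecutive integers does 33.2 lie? 33 and 34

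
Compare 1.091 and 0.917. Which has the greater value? 1.091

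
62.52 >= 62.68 False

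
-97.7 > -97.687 False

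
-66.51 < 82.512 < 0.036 False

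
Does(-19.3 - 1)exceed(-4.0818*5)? Yes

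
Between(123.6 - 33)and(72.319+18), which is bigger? (123.6 - 33)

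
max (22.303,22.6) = 22.6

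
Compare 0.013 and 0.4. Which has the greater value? 0.4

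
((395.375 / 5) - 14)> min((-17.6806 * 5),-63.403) True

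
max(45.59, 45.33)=45.59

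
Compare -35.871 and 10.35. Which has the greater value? 10.35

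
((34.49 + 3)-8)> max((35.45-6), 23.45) True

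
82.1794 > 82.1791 True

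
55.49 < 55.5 True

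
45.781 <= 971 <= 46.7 False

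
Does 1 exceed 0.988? Yes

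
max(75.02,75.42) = 75.42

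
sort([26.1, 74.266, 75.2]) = [26.1, 74.266, 75.2]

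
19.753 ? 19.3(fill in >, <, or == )>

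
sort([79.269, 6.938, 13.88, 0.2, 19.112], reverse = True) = [79.269, 19.112, 13.88, 6.938, 0.2]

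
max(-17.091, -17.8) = -17.091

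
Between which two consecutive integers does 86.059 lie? 86 and 87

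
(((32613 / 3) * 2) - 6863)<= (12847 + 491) False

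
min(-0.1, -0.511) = -0.511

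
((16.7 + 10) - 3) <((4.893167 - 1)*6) False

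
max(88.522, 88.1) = 88.522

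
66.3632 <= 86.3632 True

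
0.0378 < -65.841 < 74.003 False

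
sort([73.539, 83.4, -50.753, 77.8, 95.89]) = [-50.753, 73.539, 77.8, 83.4, 95.89]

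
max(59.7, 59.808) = 59.808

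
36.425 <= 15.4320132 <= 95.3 False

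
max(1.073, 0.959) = 1.073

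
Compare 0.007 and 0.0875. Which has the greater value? 0.0875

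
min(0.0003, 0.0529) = 0.0003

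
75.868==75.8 False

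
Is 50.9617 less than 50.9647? Yes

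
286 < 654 True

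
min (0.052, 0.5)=0.052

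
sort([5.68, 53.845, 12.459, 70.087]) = [5.68, 12.459, 53.845, 70.087]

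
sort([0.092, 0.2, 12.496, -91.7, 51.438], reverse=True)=[51.438, 12.496, 0.2, 0.092, -91.7]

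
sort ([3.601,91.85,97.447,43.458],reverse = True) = [97.447,91.85,43.458,3.601]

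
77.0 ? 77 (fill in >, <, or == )==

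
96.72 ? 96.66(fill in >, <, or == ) >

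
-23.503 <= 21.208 True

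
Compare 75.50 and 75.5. They are equal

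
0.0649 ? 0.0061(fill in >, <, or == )>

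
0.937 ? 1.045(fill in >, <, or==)<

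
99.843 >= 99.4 True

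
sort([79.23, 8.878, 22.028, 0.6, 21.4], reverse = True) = [79.23, 22.028, 21.4, 8.878, 0.6]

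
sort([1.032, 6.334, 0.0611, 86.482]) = [0.0611, 1.032, 6.334, 86.482]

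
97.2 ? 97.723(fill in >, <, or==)<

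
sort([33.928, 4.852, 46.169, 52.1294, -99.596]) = [-99.596, 4.852, 33.928, 46.169, 52.1294]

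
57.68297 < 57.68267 False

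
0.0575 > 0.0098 True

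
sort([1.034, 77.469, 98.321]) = [1.034, 77.469, 98.321]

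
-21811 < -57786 False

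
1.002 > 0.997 True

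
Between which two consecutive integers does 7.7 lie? 7 and 8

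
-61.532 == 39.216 False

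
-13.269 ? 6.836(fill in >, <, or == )<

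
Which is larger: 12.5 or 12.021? 12.5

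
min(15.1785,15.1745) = 15.1745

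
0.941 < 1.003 True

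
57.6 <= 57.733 True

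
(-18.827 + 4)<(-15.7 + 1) True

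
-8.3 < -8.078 True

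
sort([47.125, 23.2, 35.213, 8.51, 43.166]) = [8.51, 23.2, 35.213, 43.166, 47.125]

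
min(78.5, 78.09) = 78.09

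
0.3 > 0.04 True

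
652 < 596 False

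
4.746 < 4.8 True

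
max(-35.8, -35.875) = -35.8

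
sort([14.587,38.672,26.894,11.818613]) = [11.818613,14.587,26.894,38.672]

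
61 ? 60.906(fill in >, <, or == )>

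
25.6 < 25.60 False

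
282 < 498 True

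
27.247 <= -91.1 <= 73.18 False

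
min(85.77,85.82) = 85.77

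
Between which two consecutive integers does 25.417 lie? 25 and 26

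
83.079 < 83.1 True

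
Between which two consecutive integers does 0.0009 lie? 0 and 1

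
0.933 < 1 True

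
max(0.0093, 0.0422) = 0.0422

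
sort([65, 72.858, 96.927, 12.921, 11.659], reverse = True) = [96.927, 72.858, 65, 12.921, 11.659]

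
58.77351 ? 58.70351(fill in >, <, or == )>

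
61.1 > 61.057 True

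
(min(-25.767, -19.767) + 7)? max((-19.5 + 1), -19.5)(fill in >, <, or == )<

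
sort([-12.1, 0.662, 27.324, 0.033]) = [-12.1, 0.033, 0.662, 27.324]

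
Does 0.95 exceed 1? No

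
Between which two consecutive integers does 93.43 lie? 93 and 94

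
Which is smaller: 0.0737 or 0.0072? 0.0072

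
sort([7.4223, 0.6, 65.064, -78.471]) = [-78.471, 0.6, 7.4223, 65.064]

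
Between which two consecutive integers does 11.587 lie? 11 and 12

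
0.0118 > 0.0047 True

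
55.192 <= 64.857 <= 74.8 True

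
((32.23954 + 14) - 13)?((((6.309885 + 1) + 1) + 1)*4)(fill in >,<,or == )<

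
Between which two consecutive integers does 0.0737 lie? 0 and 1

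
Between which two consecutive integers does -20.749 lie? -21 and -20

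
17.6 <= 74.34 True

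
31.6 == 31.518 False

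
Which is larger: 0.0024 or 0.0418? 0.0418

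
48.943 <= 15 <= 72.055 False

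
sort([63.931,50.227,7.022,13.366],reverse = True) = [63.931,50.227,13.366,7.022]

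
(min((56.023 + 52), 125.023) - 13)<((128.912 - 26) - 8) False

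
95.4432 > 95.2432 True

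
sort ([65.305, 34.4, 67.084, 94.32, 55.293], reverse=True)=[94.32, 67.084, 65.305, 55.293, 34.4]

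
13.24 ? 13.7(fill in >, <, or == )<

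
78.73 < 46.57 False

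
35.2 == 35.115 False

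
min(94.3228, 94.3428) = 94.3228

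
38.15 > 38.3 False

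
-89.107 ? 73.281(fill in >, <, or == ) <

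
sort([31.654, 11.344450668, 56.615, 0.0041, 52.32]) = [0.0041, 11.344450668, 31.654, 52.32, 56.615]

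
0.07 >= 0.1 False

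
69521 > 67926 True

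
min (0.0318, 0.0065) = 0.0065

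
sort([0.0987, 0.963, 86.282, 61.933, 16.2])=[0.0987, 0.963, 16.2, 61.933, 86.282]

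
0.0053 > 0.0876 False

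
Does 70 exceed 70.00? No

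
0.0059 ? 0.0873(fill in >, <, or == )<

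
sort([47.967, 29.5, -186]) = [-186, 29.5, 47.967]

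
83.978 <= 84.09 True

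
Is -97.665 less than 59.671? Yes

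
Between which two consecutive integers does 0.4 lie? 0 and 1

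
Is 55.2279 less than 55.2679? Yes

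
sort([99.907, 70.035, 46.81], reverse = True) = [99.907, 70.035, 46.81]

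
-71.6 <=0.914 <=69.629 True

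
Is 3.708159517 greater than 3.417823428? Yes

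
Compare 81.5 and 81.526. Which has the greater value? 81.526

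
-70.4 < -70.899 False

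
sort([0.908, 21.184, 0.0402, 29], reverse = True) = [29, 21.184, 0.908, 0.0402]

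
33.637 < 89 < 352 True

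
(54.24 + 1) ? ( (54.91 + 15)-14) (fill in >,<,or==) <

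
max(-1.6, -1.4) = -1.4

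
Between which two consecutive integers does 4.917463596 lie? 4 and 5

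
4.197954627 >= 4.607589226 False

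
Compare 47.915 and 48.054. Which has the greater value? 48.054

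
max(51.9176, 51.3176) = 51.9176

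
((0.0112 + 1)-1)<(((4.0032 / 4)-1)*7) False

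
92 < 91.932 False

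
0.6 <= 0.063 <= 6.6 False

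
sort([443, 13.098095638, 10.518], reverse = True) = [443, 13.098095638, 10.518]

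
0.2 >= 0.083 True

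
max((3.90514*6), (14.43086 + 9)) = 23.43086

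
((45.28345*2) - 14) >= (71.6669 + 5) False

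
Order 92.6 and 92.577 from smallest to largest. 92.577, 92.6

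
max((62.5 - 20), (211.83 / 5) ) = 42.5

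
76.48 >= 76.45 True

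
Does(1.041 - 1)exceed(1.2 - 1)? No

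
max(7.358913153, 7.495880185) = 7.495880185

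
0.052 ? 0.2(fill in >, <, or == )<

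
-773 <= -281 True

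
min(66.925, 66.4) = 66.4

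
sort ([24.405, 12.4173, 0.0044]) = [0.0044, 12.4173, 24.405]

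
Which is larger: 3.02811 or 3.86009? 3.86009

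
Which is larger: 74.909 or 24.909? 74.909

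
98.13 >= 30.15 True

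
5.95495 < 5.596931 False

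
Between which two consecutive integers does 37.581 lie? 37 and 38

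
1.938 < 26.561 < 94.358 True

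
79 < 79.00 False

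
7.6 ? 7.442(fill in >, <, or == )>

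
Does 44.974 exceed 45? No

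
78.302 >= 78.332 False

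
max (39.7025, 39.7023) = 39.7025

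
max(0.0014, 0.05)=0.05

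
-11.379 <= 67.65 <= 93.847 True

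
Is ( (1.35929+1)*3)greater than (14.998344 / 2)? No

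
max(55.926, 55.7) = 55.926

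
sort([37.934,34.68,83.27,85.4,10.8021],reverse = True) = [85.4,83.27,37.934,34.68,10.8021]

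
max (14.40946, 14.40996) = 14.40996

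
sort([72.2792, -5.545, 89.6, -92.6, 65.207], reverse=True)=[89.6, 72.2792, 65.207, -5.545, -92.6]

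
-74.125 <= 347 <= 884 True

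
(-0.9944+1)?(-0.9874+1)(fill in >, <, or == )<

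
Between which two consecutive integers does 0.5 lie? 0 and 1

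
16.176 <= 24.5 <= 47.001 True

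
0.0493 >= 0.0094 True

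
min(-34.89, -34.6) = -34.89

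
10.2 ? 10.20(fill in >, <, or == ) ==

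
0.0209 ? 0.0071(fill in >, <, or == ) >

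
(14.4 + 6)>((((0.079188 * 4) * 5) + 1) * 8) False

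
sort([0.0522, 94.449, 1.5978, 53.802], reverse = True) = [94.449, 53.802, 1.5978, 0.0522]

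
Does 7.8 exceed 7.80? No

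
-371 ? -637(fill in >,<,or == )>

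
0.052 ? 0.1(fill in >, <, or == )<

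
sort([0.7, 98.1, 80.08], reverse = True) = [98.1, 80.08, 0.7]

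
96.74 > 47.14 True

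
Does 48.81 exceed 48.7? Yes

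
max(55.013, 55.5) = 55.5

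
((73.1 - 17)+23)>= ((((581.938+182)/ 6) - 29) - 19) False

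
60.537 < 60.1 False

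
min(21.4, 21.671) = 21.4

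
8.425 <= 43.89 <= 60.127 True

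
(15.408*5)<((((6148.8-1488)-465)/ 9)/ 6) True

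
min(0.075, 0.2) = 0.075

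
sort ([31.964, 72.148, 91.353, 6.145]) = [6.145, 31.964, 72.148, 91.353]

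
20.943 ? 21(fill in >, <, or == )<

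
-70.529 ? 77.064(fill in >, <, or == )<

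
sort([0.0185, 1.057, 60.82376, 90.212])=[0.0185, 1.057, 60.82376, 90.212]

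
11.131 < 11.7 True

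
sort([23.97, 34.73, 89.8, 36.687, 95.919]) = [23.97, 34.73, 36.687, 89.8, 95.919]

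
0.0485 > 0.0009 True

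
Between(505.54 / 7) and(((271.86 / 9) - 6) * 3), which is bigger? (((271.86 / 9) - 6) * 3)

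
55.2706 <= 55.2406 False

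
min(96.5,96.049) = 96.049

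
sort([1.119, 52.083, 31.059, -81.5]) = [-81.5, 1.119, 31.059, 52.083]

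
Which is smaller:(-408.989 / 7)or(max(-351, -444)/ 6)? (max(-351, -444)/ 6)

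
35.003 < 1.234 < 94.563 False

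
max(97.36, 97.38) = 97.38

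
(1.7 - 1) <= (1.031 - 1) False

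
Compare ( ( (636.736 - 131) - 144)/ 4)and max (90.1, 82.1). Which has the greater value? ( ( (636.736 - 131) - 144)/ 4)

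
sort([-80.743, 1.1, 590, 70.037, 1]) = [-80.743, 1, 1.1, 70.037, 590]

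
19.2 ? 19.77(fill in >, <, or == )<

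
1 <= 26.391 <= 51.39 True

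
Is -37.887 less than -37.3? Yes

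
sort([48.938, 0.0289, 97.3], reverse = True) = [97.3, 48.938, 0.0289]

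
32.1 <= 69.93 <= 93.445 True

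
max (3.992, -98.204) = 3.992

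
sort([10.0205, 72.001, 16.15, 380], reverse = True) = [380, 72.001, 16.15, 10.0205]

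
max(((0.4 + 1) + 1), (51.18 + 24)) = 75.18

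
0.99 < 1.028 True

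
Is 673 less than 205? No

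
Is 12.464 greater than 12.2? Yes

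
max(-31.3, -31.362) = -31.3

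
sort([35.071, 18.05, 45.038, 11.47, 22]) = [11.47, 18.05, 22, 35.071, 45.038]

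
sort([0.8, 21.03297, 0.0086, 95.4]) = [0.0086, 0.8, 21.03297, 95.4]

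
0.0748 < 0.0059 False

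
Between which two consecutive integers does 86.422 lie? 86 and 87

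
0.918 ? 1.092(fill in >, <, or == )<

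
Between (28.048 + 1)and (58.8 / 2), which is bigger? (58.8 / 2)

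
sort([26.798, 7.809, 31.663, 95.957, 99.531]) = [7.809, 26.798, 31.663, 95.957, 99.531]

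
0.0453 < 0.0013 False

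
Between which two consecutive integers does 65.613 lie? 65 and 66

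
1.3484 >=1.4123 False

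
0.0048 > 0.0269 False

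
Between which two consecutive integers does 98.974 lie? 98 and 99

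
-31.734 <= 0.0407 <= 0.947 True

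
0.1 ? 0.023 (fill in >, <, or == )>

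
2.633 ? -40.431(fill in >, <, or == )>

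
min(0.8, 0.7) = 0.7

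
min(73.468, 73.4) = 73.4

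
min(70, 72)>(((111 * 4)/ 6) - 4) False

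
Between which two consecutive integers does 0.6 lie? 0 and 1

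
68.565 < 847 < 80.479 False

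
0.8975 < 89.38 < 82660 True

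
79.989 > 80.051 False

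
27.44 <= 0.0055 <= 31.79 False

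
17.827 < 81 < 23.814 False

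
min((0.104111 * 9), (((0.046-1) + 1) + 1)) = 0.936999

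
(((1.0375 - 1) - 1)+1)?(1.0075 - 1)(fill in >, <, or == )>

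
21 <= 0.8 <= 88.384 False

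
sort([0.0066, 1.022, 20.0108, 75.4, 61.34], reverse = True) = [75.4, 61.34, 20.0108, 1.022, 0.0066]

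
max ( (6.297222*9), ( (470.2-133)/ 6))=56.674998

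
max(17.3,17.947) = 17.947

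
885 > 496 True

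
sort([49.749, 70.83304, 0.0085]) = [0.0085, 49.749, 70.83304]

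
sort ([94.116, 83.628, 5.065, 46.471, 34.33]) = [5.065, 34.33, 46.471, 83.628, 94.116]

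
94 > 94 False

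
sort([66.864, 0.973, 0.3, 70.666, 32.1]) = [0.3, 0.973, 32.1, 66.864, 70.666]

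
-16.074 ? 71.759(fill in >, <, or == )<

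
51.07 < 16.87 False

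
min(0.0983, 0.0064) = 0.0064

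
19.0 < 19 False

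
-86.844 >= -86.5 False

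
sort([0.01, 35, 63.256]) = [0.01, 35, 63.256]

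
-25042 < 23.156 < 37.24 True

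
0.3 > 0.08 True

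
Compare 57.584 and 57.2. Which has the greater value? 57.584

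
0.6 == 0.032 False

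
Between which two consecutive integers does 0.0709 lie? 0 and 1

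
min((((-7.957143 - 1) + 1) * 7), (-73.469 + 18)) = -55.700001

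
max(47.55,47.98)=47.98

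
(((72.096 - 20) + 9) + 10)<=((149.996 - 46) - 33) False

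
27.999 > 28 False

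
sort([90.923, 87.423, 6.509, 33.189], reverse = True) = [90.923, 87.423, 33.189, 6.509]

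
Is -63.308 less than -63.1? Yes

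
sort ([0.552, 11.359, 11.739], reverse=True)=[11.739, 11.359, 0.552]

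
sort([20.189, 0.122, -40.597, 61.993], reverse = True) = [61.993, 20.189, 0.122, -40.597]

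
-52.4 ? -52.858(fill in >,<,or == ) >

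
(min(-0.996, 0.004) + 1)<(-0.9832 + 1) True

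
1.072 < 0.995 False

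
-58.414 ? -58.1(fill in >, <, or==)<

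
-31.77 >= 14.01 False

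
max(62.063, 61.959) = 62.063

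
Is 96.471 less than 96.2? No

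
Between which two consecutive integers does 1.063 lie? 1 and 2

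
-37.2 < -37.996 False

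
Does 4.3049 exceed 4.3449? No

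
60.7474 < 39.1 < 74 False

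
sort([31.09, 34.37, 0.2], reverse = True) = [34.37, 31.09, 0.2]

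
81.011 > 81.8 False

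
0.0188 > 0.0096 True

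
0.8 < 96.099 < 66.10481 False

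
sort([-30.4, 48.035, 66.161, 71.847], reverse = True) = [71.847, 66.161, 48.035, -30.4]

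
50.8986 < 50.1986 False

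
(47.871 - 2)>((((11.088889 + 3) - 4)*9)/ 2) True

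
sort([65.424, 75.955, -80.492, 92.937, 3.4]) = [-80.492, 3.4, 65.424, 75.955, 92.937]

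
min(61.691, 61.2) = 61.2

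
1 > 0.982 True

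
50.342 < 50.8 True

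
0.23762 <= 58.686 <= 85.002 True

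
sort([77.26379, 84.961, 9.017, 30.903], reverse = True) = [84.961, 77.26379, 30.903, 9.017]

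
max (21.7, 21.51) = 21.7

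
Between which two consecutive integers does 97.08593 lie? 97 and 98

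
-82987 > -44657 False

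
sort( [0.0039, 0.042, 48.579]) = [0.0039, 0.042, 48.579]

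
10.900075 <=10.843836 False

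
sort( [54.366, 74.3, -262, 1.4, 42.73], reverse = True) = [74.3, 54.366, 42.73, 1.4, -262]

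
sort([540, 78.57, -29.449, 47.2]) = [-29.449, 47.2, 78.57, 540]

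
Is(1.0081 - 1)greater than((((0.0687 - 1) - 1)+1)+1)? No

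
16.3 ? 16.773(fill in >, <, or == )<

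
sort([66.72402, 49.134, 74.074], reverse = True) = [74.074, 66.72402, 49.134]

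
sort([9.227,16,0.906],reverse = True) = [16,9.227,0.906]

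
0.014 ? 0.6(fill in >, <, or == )<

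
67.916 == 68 False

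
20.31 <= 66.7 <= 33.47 False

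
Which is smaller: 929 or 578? 578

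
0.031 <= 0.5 True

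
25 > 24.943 True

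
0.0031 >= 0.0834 False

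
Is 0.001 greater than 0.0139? No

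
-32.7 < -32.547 True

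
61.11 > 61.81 False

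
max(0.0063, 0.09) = 0.09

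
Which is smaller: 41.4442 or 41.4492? 41.4442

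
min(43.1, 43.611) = 43.1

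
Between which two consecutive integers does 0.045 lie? 0 and 1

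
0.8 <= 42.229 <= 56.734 True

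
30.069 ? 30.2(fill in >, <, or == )<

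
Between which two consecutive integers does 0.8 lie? 0 and 1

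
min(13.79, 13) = 13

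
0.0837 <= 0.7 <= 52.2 True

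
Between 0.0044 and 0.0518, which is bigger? 0.0518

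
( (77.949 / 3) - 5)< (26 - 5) True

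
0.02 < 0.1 True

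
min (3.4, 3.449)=3.4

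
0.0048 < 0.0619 True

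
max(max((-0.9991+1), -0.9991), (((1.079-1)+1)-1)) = 0.079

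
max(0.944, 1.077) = 1.077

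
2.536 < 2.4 False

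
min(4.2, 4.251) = 4.2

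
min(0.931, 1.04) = 0.931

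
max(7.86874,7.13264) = 7.86874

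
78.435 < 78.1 False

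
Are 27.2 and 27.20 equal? Yes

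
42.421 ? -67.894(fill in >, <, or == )>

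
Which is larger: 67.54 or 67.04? 67.54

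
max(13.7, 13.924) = 13.924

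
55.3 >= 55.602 False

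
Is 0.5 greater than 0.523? No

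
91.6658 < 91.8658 True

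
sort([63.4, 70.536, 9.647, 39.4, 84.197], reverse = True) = [84.197, 70.536, 63.4, 39.4, 9.647]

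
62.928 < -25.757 False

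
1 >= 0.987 True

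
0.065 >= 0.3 False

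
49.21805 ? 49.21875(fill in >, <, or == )<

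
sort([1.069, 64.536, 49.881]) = [1.069, 49.881, 64.536]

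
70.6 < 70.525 False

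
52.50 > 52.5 False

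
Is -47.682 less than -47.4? Yes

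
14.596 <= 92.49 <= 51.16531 False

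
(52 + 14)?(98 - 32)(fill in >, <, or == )==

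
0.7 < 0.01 False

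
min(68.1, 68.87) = 68.1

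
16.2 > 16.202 False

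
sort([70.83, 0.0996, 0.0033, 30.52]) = [0.0033, 0.0996, 30.52, 70.83]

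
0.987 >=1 False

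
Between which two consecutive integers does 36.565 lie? 36 and 37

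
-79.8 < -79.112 True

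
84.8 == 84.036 False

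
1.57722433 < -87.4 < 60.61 False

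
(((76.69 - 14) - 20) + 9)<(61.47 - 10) False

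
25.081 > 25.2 False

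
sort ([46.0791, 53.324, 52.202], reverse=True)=[53.324, 52.202, 46.0791]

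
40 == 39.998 False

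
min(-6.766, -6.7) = -6.766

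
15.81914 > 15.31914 True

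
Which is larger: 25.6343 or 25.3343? 25.6343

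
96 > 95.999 True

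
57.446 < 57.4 False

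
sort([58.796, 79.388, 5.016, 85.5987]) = [5.016, 58.796, 79.388, 85.5987]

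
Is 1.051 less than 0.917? No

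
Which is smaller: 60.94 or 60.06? 60.06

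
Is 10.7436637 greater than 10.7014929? Yes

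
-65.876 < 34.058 True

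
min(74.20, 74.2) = 74.20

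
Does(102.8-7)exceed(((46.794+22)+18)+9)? Yes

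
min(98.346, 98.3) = 98.3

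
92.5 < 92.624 True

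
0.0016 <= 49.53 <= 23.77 False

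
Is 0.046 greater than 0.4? No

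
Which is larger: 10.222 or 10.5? 10.5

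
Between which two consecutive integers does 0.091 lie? 0 and 1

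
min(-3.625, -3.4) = -3.625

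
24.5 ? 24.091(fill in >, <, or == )>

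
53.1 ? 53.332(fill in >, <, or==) <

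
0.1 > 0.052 True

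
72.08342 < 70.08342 False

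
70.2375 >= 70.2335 True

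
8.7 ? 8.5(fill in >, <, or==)>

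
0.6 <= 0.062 False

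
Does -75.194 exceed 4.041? No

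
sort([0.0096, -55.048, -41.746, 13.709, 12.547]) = [-55.048, -41.746, 0.0096, 12.547, 13.709]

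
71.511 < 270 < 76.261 False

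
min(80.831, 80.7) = 80.7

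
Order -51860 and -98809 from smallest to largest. -98809, -51860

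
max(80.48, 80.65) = 80.65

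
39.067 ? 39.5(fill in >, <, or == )<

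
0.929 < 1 True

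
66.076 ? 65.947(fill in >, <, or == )>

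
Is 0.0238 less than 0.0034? No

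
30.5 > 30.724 False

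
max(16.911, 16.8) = 16.911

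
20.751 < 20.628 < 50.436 False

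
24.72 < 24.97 True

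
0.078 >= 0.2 False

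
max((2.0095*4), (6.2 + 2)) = 8.2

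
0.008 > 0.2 False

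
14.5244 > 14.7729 False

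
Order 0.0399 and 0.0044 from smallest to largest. 0.0044, 0.0399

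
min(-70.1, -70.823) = -70.823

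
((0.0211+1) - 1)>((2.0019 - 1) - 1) True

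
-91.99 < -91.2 True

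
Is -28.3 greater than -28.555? Yes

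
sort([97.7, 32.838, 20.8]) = [20.8, 32.838, 97.7]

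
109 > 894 False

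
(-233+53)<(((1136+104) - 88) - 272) True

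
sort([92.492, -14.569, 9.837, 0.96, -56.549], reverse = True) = [92.492, 9.837, 0.96, -14.569, -56.549]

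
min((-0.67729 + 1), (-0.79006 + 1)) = 0.20994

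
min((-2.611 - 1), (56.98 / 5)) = -3.611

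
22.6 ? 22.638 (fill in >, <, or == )<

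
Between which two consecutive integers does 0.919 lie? 0 and 1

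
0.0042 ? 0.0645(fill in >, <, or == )<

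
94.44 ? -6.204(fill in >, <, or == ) >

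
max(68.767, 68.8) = 68.8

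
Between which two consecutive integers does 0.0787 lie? 0 and 1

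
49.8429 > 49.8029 True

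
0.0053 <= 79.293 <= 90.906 True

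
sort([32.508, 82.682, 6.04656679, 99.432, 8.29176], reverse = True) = [99.432, 82.682, 32.508, 8.29176, 6.04656679]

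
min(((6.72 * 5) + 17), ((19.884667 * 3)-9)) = 50.6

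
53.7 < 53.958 True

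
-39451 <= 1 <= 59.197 True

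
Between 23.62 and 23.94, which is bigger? 23.94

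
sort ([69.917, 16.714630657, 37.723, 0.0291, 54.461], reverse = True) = [69.917, 54.461, 37.723, 16.714630657, 0.0291]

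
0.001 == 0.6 False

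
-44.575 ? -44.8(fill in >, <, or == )>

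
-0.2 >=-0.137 False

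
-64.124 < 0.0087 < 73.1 True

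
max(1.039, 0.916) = 1.039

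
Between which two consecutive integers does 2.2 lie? 2 and 3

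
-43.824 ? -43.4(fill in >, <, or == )<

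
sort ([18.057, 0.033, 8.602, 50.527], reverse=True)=[50.527, 18.057, 8.602, 0.033]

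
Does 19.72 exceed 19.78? No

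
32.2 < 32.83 True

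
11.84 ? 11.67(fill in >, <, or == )>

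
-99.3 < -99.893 False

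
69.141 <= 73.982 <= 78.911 True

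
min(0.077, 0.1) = 0.077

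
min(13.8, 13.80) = 13.8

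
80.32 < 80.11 False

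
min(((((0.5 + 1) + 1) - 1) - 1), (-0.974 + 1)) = 0.026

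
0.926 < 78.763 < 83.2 True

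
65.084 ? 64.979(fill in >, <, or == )>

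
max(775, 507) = 775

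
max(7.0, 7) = 7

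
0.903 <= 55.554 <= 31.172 False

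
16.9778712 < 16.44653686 False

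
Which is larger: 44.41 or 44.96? 44.96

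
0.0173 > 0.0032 True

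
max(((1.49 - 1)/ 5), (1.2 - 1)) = 0.2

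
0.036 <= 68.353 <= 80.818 True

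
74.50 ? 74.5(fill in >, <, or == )==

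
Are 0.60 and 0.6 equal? Yes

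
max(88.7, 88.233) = 88.7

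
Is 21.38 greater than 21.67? No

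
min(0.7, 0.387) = 0.387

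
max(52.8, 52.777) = 52.8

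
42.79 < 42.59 False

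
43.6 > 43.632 False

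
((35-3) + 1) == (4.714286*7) False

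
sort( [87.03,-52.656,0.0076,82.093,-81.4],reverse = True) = [87.03,82.093,0.0076,-52.656,-81.4]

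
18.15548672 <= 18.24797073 True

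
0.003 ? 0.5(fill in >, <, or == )<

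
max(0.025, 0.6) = 0.6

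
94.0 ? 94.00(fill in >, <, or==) ==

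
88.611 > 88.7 False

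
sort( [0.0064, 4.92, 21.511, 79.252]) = [0.0064, 4.92, 21.511, 79.252]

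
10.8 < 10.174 False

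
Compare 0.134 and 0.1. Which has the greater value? 0.134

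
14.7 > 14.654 True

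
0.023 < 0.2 True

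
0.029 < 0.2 True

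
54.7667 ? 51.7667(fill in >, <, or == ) >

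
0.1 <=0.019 False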